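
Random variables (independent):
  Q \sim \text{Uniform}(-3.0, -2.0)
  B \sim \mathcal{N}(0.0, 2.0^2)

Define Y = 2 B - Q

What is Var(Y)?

For independent RVs: Var(aX + bY) = a²Var(X) + b²Var(Y)
Var(Q) = 0.083333333
Var(B) = 4
Var(Y) = (-1)²*0.083333333 + 2²*4
= 1*0.083333333 + 4*4 = 16.083333

16.083333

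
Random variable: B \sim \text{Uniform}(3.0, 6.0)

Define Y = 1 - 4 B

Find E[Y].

For Y = -4B + 1:
E[Y] = -4 * E[B] + 1
E[B] = (3 + 6)/2 = 4.5
E[Y] = -4 * 4.5 + 1 = -17

-17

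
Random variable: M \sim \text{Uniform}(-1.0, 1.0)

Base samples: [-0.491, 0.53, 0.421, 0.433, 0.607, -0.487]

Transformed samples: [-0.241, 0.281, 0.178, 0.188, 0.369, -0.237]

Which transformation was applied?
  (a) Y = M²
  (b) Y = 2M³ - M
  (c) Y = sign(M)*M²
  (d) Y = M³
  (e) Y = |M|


Checking option (c) Y = sign(M)*M²:
  M = -0.491 -> Y = -0.241 ✓
  M = 0.53 -> Y = 0.281 ✓
  M = 0.421 -> Y = 0.178 ✓
All samples match this transformation.

(c) sign(M)*M²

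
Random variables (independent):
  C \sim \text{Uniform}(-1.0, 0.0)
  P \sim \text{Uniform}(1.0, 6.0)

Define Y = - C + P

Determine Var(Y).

For independent RVs: Var(aX + bY) = a²Var(X) + b²Var(Y)
Var(C) = 0.083333333
Var(P) = 2.0833333
Var(Y) = (-1)²*0.083333333 + 1²*2.0833333
= 1*0.083333333 + 1*2.0833333 = 2.1666667

2.1666667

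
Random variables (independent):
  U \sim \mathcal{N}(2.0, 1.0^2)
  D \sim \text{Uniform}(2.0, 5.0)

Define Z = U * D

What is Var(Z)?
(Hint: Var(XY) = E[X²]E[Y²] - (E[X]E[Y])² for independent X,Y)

Var(XY) = E[X²]E[Y²] - (E[X]E[Y])²
E[U] = 2, Var(U) = 1
E[D] = 3.5, Var(D) = 0.75
E[U²] = 1 + 2² = 5
E[D²] = 0.75 + 3.5² = 13
Var(Z) = 5*13 - (2*3.5)²
= 65 - 49 = 16

16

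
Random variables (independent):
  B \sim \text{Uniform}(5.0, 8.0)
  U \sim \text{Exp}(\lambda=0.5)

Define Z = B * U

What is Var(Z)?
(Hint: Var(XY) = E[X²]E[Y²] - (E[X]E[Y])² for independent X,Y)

Var(XY) = E[X²]E[Y²] - (E[X]E[Y])²
E[B] = 6.5, Var(B) = 0.75
E[U] = 2, Var(U) = 4
E[B²] = 0.75 + 6.5² = 43
E[U²] = 4 + 2² = 8
Var(Z) = 43*8 - (6.5*2)²
= 344 - 169 = 175

175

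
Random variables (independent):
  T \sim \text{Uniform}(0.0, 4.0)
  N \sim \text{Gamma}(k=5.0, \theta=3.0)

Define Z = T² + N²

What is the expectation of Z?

E[Z] = E[T²] + E[N²]
E[T²] = Var(T) + E[T]² = 1.3333333 + 4 = 5.3333333
E[N²] = Var(N) + E[N]² = 45 + 225 = 270
E[Z] = 5.3333333 + 270 = 275.33333

275.33333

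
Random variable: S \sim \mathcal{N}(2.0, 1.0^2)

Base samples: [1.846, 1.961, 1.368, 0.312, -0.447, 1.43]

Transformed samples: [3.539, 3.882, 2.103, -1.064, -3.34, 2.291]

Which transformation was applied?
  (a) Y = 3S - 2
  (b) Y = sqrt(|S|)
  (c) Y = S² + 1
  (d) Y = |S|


Checking option (a) Y = 3S - 2:
  S = 1.846 -> Y = 3.539 ✓
  S = 1.961 -> Y = 3.882 ✓
  S = 1.368 -> Y = 2.103 ✓
All samples match this transformation.

(a) 3S - 2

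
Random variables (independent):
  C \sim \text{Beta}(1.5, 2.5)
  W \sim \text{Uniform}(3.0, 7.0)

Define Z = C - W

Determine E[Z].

E[Z] = 1*E[C] - 1*E[W]
E[C] = 0.375
E[W] = 5
E[Z] = 1*0.375 - 1*5 = -4.625

-4.625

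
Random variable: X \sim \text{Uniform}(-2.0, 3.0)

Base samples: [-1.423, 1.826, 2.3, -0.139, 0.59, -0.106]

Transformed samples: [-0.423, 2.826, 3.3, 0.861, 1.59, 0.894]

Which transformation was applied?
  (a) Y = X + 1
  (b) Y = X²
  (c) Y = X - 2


Checking option (a) Y = X + 1:
  X = -1.423 -> Y = -0.423 ✓
  X = 1.826 -> Y = 2.826 ✓
  X = 2.3 -> Y = 3.3 ✓
All samples match this transformation.

(a) X + 1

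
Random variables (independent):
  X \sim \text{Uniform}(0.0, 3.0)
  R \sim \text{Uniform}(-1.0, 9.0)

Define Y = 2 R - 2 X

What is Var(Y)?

For independent RVs: Var(aX + bY) = a²Var(X) + b²Var(Y)
Var(X) = 0.75
Var(R) = 8.3333333
Var(Y) = (-2)²*0.75 + 2²*8.3333333
= 4*0.75 + 4*8.3333333 = 36.333333

36.333333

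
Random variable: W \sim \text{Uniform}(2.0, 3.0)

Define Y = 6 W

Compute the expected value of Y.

For Y = 6W:
E[Y] = 6 * E[W]
E[W] = (2 + 3)/2 = 2.5
E[Y] = 6 * 2.5 = 15

15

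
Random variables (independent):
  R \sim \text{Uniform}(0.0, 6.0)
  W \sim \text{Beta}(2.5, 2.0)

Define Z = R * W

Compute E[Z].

For independent RVs: E[XY] = E[X]*E[Y]
E[R] = 3
E[W] = 0.55555556
E[Z] = 3 * 0.55555556 = 1.6666667

1.6666667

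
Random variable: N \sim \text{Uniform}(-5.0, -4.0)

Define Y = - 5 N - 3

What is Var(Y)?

For Y = aN + b: Var(Y) = a² * Var(N)
Var(N) = (-4 + 5)^2/12 = 0.083333333
Var(Y) = (-5)² * 0.083333333 = 25 * 0.083333333 = 2.0833333

2.0833333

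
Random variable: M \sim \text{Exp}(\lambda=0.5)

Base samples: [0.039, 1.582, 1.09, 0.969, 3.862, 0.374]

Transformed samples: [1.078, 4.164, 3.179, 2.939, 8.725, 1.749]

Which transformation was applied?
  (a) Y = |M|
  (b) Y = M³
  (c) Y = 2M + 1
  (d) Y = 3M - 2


Checking option (c) Y = 2M + 1:
  M = 0.039 -> Y = 1.078 ✓
  M = 1.582 -> Y = 4.164 ✓
  M = 1.09 -> Y = 3.179 ✓
All samples match this transformation.

(c) 2M + 1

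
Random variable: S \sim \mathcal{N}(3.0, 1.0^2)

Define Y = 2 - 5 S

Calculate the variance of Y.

For Y = aS + b: Var(Y) = a² * Var(S)
Var(S) = 1.0^2 = 1
Var(Y) = (-5)² * 1 = 25 * 1 = 25

25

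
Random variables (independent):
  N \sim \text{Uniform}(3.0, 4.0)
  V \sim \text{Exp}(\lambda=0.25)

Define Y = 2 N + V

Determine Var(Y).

For independent RVs: Var(aX + bY) = a²Var(X) + b²Var(Y)
Var(N) = 0.083333333
Var(V) = 16
Var(Y) = 2²*0.083333333 + 1²*16
= 4*0.083333333 + 1*16 = 16.333333

16.333333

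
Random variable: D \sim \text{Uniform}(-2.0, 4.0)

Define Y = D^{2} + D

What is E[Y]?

E[Y] = 1*E[D²] + 1*E[D]
E[D] = 1
E[D²] = Var(D) + (E[D])² = 3 + 1 = 4
E[Y] = 1*4 + 1*1 = 5

5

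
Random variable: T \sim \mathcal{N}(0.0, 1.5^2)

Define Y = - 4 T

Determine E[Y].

For Y = -4T:
E[Y] = -4 * E[T]
E[T] = 0.0 = 0
E[Y] = -4 * 0 = 0

0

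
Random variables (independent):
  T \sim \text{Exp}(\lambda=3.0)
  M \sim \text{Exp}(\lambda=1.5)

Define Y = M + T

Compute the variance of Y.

For independent RVs: Var(aX + bY) = a²Var(X) + b²Var(Y)
Var(T) = 0.11111111
Var(M) = 0.44444444
Var(Y) = 1²*0.11111111 + 1²*0.44444444
= 1*0.11111111 + 1*0.44444444 = 0.55555556

0.55555556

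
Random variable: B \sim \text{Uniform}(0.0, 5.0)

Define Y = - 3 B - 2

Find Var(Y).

For Y = aB + b: Var(Y) = a² * Var(B)
Var(B) = (5 - 0)^2/12 = 2.0833333
Var(Y) = (-3)² * 2.0833333 = 9 * 2.0833333 = 18.75

18.75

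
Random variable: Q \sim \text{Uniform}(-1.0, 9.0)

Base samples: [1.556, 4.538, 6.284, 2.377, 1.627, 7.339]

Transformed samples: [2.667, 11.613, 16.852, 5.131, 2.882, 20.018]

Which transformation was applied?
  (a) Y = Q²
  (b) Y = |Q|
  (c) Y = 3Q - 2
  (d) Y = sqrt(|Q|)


Checking option (c) Y = 3Q - 2:
  Q = 1.556 -> Y = 2.667 ✓
  Q = 4.538 -> Y = 11.613 ✓
  Q = 6.284 -> Y = 16.852 ✓
All samples match this transformation.

(c) 3Q - 2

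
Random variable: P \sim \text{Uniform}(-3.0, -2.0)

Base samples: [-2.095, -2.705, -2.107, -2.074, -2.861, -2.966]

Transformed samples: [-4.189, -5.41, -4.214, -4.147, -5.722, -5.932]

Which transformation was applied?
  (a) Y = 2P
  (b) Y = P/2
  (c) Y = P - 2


Checking option (a) Y = 2P:
  P = -2.095 -> Y = -4.189 ✓
  P = -2.705 -> Y = -5.41 ✓
  P = -2.107 -> Y = -4.214 ✓
All samples match this transformation.

(a) 2P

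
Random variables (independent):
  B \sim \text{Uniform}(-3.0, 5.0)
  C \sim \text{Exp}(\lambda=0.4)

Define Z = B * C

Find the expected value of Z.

For independent RVs: E[XY] = E[X]*E[Y]
E[B] = 1
E[C] = 2.5
E[Z] = 1 * 2.5 = 2.5

2.5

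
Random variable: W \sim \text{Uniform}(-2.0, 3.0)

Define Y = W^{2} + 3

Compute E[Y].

E[Y] = 1*E[W²] + 3
E[W] = 0.5
E[W²] = Var(W) + (E[W])² = 2.0833333 + 0.25 = 2.3333333
E[Y] = 1*2.3333333 + 3 = 5.3333333

5.3333333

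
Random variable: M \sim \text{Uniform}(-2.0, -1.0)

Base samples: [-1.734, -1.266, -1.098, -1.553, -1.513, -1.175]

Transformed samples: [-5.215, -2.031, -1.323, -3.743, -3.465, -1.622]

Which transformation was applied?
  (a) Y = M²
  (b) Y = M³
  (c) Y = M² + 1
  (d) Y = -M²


Checking option (b) Y = M³:
  M = -1.734 -> Y = -5.215 ✓
  M = -1.266 -> Y = -2.031 ✓
  M = -1.098 -> Y = -1.323 ✓
All samples match this transformation.

(b) M³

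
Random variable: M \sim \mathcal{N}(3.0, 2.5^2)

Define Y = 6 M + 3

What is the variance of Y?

For Y = aM + b: Var(Y) = a² * Var(M)
Var(M) = 2.5^2 = 6.25
Var(Y) = 6² * 6.25 = 36 * 6.25 = 225

225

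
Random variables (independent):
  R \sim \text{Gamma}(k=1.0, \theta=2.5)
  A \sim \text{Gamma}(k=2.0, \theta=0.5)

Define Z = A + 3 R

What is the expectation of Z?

E[Z] = 3*E[R] + 1*E[A]
E[R] = 2.5
E[A] = 1
E[Z] = 3*2.5 + 1*1 = 8.5

8.5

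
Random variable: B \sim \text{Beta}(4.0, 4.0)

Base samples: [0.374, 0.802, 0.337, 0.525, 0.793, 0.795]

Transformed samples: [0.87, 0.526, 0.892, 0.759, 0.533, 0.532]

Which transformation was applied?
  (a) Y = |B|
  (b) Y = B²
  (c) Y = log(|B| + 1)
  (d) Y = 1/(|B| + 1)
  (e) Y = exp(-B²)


Checking option (e) Y = exp(-B²):
  B = 0.374 -> Y = 0.87 ✓
  B = 0.802 -> Y = 0.526 ✓
  B = 0.337 -> Y = 0.892 ✓
All samples match this transformation.

(e) exp(-B²)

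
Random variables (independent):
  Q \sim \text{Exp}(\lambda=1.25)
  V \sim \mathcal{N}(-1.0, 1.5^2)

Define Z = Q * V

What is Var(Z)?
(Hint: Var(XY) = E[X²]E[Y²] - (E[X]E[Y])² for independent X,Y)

Var(XY) = E[X²]E[Y²] - (E[X]E[Y])²
E[Q] = 0.8, Var(Q) = 0.64
E[V] = -1, Var(V) = 2.25
E[Q²] = 0.64 + 0.8² = 1.28
E[V²] = 2.25 + (-1)² = 3.25
Var(Z) = 1.28*3.25 - (0.8*(-1))²
= 4.16 - 0.64 = 3.52

3.52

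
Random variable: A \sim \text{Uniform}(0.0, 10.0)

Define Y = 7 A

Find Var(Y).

For Y = aA + b: Var(Y) = a² * Var(A)
Var(A) = (10 - 0)^2/12 = 8.3333333
Var(Y) = 7² * 8.3333333 = 49 * 8.3333333 = 408.33333

408.33333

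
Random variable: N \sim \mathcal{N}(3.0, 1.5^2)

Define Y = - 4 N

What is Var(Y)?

For Y = aN + b: Var(Y) = a² * Var(N)
Var(N) = 1.5^2 = 2.25
Var(Y) = (-4)² * 2.25 = 16 * 2.25 = 36

36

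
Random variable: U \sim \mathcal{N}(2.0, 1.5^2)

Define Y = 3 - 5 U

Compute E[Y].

For Y = -5U + 3:
E[Y] = -5 * E[U] + 3
E[U] = 2.0 = 2
E[Y] = -5 * 2 + 3 = -7

-7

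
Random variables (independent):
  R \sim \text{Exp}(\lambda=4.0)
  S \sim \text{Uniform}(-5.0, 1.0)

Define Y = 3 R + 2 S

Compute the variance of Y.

For independent RVs: Var(aX + bY) = a²Var(X) + b²Var(Y)
Var(R) = 0.0625
Var(S) = 3
Var(Y) = 3²*0.0625 + 2²*3
= 9*0.0625 + 4*3 = 12.5625

12.5625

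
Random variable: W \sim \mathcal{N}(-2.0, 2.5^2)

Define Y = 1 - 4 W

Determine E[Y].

For Y = -4W + 1:
E[Y] = -4 * E[W] + 1
E[W] = -2.0 = -2
E[Y] = -4 * (-2) + 1 = 9

9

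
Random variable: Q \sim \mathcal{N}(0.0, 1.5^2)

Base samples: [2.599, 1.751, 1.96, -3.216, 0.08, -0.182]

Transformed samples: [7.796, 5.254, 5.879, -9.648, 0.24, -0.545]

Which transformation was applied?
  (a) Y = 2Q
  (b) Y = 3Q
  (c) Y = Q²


Checking option (b) Y = 3Q:
  Q = 2.599 -> Y = 7.796 ✓
  Q = 1.751 -> Y = 5.254 ✓
  Q = 1.96 -> Y = 5.879 ✓
All samples match this transformation.

(b) 3Q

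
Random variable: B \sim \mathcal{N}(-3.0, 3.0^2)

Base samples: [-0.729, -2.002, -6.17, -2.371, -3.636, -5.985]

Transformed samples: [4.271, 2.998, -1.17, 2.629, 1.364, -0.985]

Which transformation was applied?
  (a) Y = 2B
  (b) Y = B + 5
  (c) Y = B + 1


Checking option (b) Y = B + 5:
  B = -0.729 -> Y = 4.271 ✓
  B = -2.002 -> Y = 2.998 ✓
  B = -6.17 -> Y = -1.17 ✓
All samples match this transformation.

(b) B + 5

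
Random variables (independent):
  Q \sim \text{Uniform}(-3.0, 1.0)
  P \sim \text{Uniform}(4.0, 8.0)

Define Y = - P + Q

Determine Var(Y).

For independent RVs: Var(aX + bY) = a²Var(X) + b²Var(Y)
Var(Q) = 1.3333333
Var(P) = 1.3333333
Var(Y) = 1²*1.3333333 + (-1)²*1.3333333
= 1*1.3333333 + 1*1.3333333 = 2.6666667

2.6666667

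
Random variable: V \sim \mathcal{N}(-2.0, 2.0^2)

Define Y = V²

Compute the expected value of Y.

Using E[X²] = Var(X) + (E[X])²:
E[V] = -2
Var(V) = 2.0^2 = 4
E[V²] = 4 + (-2)² = 4 + 4 = 8

8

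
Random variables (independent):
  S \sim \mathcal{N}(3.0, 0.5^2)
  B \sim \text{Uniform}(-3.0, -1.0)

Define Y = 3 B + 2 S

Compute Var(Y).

For independent RVs: Var(aX + bY) = a²Var(X) + b²Var(Y)
Var(S) = 0.25
Var(B) = 0.33333333
Var(Y) = 2²*0.25 + 3²*0.33333333
= 4*0.25 + 9*0.33333333 = 4

4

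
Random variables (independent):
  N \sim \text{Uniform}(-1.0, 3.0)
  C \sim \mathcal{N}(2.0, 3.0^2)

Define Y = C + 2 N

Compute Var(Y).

For independent RVs: Var(aX + bY) = a²Var(X) + b²Var(Y)
Var(N) = 1.3333333
Var(C) = 9
Var(Y) = 2²*1.3333333 + 1²*9
= 4*1.3333333 + 1*9 = 14.333333

14.333333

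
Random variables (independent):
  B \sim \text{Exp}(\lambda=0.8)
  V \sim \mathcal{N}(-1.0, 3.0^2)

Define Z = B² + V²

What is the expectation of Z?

E[Z] = E[B²] + E[V²]
E[B²] = Var(B) + E[B]² = 1.5625 + 1.5625 = 3.125
E[V²] = Var(V) + E[V]² = 9 + 1 = 10
E[Z] = 3.125 + 10 = 13.125

13.125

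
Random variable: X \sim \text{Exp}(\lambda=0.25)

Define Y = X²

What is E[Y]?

E[X²] = Var(X) + (E[X])² = 16 + 16 = 32

32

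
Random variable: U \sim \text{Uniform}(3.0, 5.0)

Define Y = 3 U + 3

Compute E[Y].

For Y = 3U + 3:
E[Y] = 3 * E[U] + 3
E[U] = (3 + 5)/2 = 4
E[Y] = 3 * 4 + 3 = 15

15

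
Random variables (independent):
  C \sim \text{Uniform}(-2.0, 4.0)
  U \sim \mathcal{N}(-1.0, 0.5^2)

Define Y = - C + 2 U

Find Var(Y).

For independent RVs: Var(aX + bY) = a²Var(X) + b²Var(Y)
Var(C) = 3
Var(U) = 0.25
Var(Y) = (-1)²*3 + 2²*0.25
= 1*3 + 4*0.25 = 4

4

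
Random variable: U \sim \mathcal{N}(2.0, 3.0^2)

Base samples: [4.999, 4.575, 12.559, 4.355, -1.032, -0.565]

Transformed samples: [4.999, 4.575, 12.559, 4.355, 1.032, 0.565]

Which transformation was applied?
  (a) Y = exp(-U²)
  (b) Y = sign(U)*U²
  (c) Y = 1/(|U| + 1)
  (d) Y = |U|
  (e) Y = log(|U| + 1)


Checking option (d) Y = |U|:
  U = 4.999 -> Y = 4.999 ✓
  U = 4.575 -> Y = 4.575 ✓
  U = 12.559 -> Y = 12.559 ✓
All samples match this transformation.

(d) |U|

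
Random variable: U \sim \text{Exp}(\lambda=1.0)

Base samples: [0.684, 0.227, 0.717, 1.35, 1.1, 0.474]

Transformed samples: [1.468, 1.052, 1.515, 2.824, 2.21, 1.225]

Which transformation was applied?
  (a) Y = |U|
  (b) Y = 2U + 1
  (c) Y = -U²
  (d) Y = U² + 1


Checking option (d) Y = U² + 1:
  U = 0.684 -> Y = 1.468 ✓
  U = 0.227 -> Y = 1.052 ✓
  U = 0.717 -> Y = 1.515 ✓
All samples match this transformation.

(d) U² + 1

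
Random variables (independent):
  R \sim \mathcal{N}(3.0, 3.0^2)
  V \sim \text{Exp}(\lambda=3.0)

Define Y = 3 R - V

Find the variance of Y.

For independent RVs: Var(aX + bY) = a²Var(X) + b²Var(Y)
Var(R) = 9
Var(V) = 0.11111111
Var(Y) = 3²*9 + (-1)²*0.11111111
= 9*9 + 1*0.11111111 = 81.111111

81.111111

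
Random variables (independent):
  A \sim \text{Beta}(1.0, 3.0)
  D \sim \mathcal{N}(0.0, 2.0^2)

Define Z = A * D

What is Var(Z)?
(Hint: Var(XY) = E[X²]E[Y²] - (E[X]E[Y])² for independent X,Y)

Var(XY) = E[X²]E[Y²] - (E[X]E[Y])²
E[A] = 0.25, Var(A) = 0.0375
E[D] = 0, Var(D) = 4
E[A²] = 0.0375 + 0.25² = 0.1
E[D²] = 4 + 0² = 4
Var(Z) = 0.1*4 - (0.25*0)²
= 0.4 - 0 = 0.4

0.4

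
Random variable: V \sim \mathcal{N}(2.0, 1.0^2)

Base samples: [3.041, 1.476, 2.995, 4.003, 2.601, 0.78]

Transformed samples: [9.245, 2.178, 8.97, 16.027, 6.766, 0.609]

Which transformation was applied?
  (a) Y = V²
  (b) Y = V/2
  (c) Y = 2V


Checking option (a) Y = V²:
  V = 3.041 -> Y = 9.245 ✓
  V = 1.476 -> Y = 2.178 ✓
  V = 2.995 -> Y = 8.97 ✓
All samples match this transformation.

(a) V²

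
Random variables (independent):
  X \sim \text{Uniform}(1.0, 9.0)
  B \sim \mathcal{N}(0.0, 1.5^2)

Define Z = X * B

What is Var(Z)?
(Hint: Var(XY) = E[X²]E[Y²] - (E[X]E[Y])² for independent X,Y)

Var(XY) = E[X²]E[Y²] - (E[X]E[Y])²
E[X] = 5, Var(X) = 5.3333333
E[B] = 0, Var(B) = 2.25
E[X²] = 5.3333333 + 5² = 30.333333
E[B²] = 2.25 + 0² = 2.25
Var(Z) = 30.333333*2.25 - (5*0)²
= 68.25 - 0 = 68.25

68.25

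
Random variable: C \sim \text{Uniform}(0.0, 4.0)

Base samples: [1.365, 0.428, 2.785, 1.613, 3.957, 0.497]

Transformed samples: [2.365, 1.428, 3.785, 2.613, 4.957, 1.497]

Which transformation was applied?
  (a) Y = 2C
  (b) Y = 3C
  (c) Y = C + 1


Checking option (c) Y = C + 1:
  C = 1.365 -> Y = 2.365 ✓
  C = 0.428 -> Y = 1.428 ✓
  C = 2.785 -> Y = 3.785 ✓
All samples match this transformation.

(c) C + 1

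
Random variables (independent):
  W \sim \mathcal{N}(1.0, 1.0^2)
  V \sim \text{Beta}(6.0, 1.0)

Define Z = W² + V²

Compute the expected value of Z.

E[Z] = E[W²] + E[V²]
E[W²] = Var(W) + E[W]² = 1 + 1 = 2
E[V²] = Var(V) + E[V]² = 0.015306122 + 0.73469388 = 0.75
E[Z] = 2 + 0.75 = 2.75

2.75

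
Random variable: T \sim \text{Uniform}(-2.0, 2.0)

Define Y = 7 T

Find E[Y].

For Y = 7T:
E[Y] = 7 * E[T]
E[T] = (-2 + 2)/2 = 0
E[Y] = 7 * 0 = 0

0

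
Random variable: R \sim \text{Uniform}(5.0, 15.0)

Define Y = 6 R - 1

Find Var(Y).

For Y = aR + b: Var(Y) = a² * Var(R)
Var(R) = (15 - 5)^2/12 = 8.3333333
Var(Y) = 6² * 8.3333333 = 36 * 8.3333333 = 300

300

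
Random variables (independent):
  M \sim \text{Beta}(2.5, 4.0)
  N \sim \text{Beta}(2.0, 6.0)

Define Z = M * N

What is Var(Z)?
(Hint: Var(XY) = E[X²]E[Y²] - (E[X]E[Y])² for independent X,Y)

Var(XY) = E[X²]E[Y²] - (E[X]E[Y])²
E[M] = 0.38461538, Var(M) = 0.031558185
E[N] = 0.25, Var(N) = 0.020833333
E[M²] = 0.031558185 + 0.38461538² = 0.17948718
E[N²] = 0.020833333 + 0.25² = 0.083333333
Var(Z) = 0.17948718*0.083333333 - (0.38461538*0.25)²
= 0.014957265 - 0.0092455621 = 0.0057117028

0.0057117028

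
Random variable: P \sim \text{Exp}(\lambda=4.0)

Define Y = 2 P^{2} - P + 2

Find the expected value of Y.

E[Y] = 2*E[P²] - 1*E[P] + 2
E[P] = 0.25
E[P²] = Var(P) + (E[P])² = 0.0625 + 0.0625 = 0.125
E[Y] = 2*0.125 - 1*0.25 + 2 = 2

2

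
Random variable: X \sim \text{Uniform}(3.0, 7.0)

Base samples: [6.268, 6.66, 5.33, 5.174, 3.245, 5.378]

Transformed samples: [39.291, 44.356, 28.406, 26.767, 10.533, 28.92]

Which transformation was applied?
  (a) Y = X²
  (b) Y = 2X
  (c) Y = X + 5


Checking option (a) Y = X²:
  X = 6.268 -> Y = 39.291 ✓
  X = 6.66 -> Y = 44.356 ✓
  X = 5.33 -> Y = 28.406 ✓
All samples match this transformation.

(a) X²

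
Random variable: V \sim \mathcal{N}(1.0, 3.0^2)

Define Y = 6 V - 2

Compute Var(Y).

For Y = aV + b: Var(Y) = a² * Var(V)
Var(V) = 3.0^2 = 9
Var(Y) = 6² * 9 = 36 * 9 = 324

324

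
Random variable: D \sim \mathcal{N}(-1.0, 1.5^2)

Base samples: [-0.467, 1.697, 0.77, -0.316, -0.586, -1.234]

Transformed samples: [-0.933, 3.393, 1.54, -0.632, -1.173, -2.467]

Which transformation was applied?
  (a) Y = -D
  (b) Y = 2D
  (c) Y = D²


Checking option (b) Y = 2D:
  D = -0.467 -> Y = -0.933 ✓
  D = 1.697 -> Y = 3.393 ✓
  D = 0.77 -> Y = 1.54 ✓
All samples match this transformation.

(b) 2D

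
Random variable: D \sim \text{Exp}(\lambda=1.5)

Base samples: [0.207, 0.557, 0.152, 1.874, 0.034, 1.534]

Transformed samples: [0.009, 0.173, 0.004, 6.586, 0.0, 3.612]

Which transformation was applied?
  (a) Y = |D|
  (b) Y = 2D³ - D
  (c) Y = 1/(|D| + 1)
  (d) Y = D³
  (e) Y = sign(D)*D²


Checking option (d) Y = D³:
  D = 0.207 -> Y = 0.009 ✓
  D = 0.557 -> Y = 0.173 ✓
  D = 0.152 -> Y = 0.004 ✓
All samples match this transformation.

(d) D³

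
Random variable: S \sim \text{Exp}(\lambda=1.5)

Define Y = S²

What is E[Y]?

E[S²] = Var(S) + (E[S])² = 0.44444444 + 0.44444444 = 0.88888889

0.88888889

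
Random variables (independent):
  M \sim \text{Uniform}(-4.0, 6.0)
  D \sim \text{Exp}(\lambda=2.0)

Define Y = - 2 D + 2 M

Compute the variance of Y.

For independent RVs: Var(aX + bY) = a²Var(X) + b²Var(Y)
Var(M) = 8.3333333
Var(D) = 0.25
Var(Y) = 2²*8.3333333 + (-2)²*0.25
= 4*8.3333333 + 4*0.25 = 34.333333

34.333333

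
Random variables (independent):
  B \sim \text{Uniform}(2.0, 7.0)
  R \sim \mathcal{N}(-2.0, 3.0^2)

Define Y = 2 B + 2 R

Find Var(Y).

For independent RVs: Var(aX + bY) = a²Var(X) + b²Var(Y)
Var(B) = 2.0833333
Var(R) = 9
Var(Y) = 2²*2.0833333 + 2²*9
= 4*2.0833333 + 4*9 = 44.333333

44.333333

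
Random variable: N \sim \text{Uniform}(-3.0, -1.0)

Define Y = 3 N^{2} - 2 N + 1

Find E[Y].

E[Y] = 3*E[N²] - 2*E[N] + 1
E[N] = -2
E[N²] = Var(N) + (E[N])² = 0.33333333 + 4 = 4.3333333
E[Y] = 3*4.3333333 - 2*(-2) + 1 = 18

18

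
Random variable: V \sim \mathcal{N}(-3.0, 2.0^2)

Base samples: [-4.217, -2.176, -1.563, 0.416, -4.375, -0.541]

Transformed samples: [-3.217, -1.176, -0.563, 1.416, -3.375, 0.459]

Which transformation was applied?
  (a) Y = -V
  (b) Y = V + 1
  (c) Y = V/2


Checking option (b) Y = V + 1:
  V = -4.217 -> Y = -3.217 ✓
  V = -2.176 -> Y = -1.176 ✓
  V = -1.563 -> Y = -0.563 ✓
All samples match this transformation.

(b) V + 1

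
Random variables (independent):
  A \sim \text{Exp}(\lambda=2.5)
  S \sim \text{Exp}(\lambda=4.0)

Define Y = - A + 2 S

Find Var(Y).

For independent RVs: Var(aX + bY) = a²Var(X) + b²Var(Y)
Var(A) = 0.16
Var(S) = 0.0625
Var(Y) = (-1)²*0.16 + 2²*0.0625
= 1*0.16 + 4*0.0625 = 0.41

0.41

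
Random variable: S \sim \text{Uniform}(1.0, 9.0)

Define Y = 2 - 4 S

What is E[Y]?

For Y = -4S + 2:
E[Y] = -4 * E[S] + 2
E[S] = (1 + 9)/2 = 5
E[Y] = -4 * 5 + 2 = -18

-18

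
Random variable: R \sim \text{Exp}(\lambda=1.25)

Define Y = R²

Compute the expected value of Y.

E[R²] = Var(R) + (E[R])² = 0.64 + 0.64 = 1.28

1.28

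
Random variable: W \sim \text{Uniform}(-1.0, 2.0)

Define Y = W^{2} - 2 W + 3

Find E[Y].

E[Y] = 1*E[W²] - 2*E[W] + 3
E[W] = 0.5
E[W²] = Var(W) + (E[W])² = 0.75 + 0.25 = 1
E[Y] = 1*1 - 2*0.5 + 3 = 3

3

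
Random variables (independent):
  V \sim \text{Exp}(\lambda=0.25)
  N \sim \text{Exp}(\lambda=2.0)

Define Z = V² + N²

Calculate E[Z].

E[Z] = E[V²] + E[N²]
E[V²] = Var(V) + E[V]² = 16 + 16 = 32
E[N²] = Var(N) + E[N]² = 0.25 + 0.25 = 0.5
E[Z] = 32 + 0.5 = 32.5

32.5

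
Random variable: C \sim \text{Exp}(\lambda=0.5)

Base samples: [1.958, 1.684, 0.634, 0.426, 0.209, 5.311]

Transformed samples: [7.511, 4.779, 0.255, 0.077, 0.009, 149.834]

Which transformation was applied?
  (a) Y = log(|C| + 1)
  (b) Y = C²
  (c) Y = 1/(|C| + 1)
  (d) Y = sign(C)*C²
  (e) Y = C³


Checking option (e) Y = C³:
  C = 1.958 -> Y = 7.511 ✓
  C = 1.684 -> Y = 4.779 ✓
  C = 0.634 -> Y = 0.255 ✓
All samples match this transformation.

(e) C³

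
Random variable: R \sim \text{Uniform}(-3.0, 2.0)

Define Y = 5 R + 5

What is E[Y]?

For Y = 5R + 5:
E[Y] = 5 * E[R] + 5
E[R] = (-3 + 2)/2 = -0.5
E[Y] = 5 * (-0.5) + 5 = 2.5

2.5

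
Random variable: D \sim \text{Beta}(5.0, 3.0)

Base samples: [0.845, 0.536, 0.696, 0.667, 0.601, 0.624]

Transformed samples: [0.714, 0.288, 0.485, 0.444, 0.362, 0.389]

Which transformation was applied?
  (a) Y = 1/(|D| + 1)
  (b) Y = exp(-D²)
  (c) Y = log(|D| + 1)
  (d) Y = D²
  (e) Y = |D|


Checking option (d) Y = D²:
  D = 0.845 -> Y = 0.714 ✓
  D = 0.536 -> Y = 0.288 ✓
  D = 0.696 -> Y = 0.485 ✓
All samples match this transformation.

(d) D²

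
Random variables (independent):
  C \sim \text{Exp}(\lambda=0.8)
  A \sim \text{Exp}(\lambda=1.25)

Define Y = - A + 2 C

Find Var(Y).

For independent RVs: Var(aX + bY) = a²Var(X) + b²Var(Y)
Var(C) = 1.5625
Var(A) = 0.64
Var(Y) = 2²*1.5625 + (-1)²*0.64
= 4*1.5625 + 1*0.64 = 6.89

6.89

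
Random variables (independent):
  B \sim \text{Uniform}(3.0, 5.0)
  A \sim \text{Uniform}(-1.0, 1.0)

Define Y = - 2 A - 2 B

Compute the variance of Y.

For independent RVs: Var(aX + bY) = a²Var(X) + b²Var(Y)
Var(B) = 0.33333333
Var(A) = 0.33333333
Var(Y) = (-2)²*0.33333333 + (-2)²*0.33333333
= 4*0.33333333 + 4*0.33333333 = 2.6666667

2.6666667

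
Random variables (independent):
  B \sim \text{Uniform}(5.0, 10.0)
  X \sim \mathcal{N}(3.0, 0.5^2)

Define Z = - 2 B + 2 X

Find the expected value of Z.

E[Z] = -2*E[B] + 2*E[X]
E[B] = 7.5
E[X] = 3
E[Z] = -2*7.5 + 2*3 = -9

-9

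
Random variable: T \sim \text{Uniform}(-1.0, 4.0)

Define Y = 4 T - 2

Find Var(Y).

For Y = aT + b: Var(Y) = a² * Var(T)
Var(T) = (4 + 1)^2/12 = 2.0833333
Var(Y) = 4² * 2.0833333 = 16 * 2.0833333 = 33.333333

33.333333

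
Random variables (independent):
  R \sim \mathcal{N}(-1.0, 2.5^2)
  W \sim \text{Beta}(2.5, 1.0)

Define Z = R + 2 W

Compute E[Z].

E[Z] = 1*E[R] + 2*E[W]
E[R] = -1
E[W] = 0.71428571
E[Z] = 1*(-1) + 2*0.71428571 = 0.42857143

0.42857143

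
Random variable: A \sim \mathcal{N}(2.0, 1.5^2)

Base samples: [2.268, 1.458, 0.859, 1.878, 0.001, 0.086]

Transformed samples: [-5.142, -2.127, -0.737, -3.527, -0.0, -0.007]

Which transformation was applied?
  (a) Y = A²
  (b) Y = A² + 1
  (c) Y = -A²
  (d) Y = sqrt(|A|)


Checking option (c) Y = -A²:
  A = 2.268 -> Y = -5.142 ✓
  A = 1.458 -> Y = -2.127 ✓
  A = 0.859 -> Y = -0.737 ✓
All samples match this transformation.

(c) -A²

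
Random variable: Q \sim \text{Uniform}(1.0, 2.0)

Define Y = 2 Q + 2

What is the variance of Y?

For Y = aQ + b: Var(Y) = a² * Var(Q)
Var(Q) = (2 - 1)^2/12 = 0.083333333
Var(Y) = 2² * 0.083333333 = 4 * 0.083333333 = 0.33333333

0.33333333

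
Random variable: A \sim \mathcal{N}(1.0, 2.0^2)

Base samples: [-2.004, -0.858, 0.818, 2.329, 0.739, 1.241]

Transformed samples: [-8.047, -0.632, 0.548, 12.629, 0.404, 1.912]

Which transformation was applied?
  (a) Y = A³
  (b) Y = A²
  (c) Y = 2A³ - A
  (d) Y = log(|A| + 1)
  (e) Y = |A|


Checking option (a) Y = A³:
  A = -2.004 -> Y = -8.047 ✓
  A = -0.858 -> Y = -0.632 ✓
  A = 0.818 -> Y = 0.548 ✓
All samples match this transformation.

(a) A³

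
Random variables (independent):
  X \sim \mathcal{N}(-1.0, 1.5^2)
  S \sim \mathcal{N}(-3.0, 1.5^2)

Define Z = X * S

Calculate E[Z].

For independent RVs: E[XY] = E[X]*E[Y]
E[X] = -1
E[S] = -3
E[Z] = -1 * (-3) = 3

3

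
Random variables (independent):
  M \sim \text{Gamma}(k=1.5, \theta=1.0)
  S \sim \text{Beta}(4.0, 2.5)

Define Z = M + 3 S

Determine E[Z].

E[Z] = 1*E[M] + 3*E[S]
E[M] = 1.5
E[S] = 0.61538462
E[Z] = 1*1.5 + 3*0.61538462 = 3.3461538

3.3461538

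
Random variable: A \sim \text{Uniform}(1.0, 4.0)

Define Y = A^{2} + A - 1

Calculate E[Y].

E[Y] = 1*E[A²] + 1*E[A] - 1
E[A] = 2.5
E[A²] = Var(A) + (E[A])² = 0.75 + 6.25 = 7
E[Y] = 1*7 + 1*2.5 - 1 = 8.5

8.5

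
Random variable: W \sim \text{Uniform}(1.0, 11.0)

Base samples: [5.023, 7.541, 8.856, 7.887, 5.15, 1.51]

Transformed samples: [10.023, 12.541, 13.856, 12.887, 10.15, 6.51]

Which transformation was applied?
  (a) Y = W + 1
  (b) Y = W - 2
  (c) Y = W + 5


Checking option (c) Y = W + 5:
  W = 5.023 -> Y = 10.023 ✓
  W = 7.541 -> Y = 12.541 ✓
  W = 8.856 -> Y = 13.856 ✓
All samples match this transformation.

(c) W + 5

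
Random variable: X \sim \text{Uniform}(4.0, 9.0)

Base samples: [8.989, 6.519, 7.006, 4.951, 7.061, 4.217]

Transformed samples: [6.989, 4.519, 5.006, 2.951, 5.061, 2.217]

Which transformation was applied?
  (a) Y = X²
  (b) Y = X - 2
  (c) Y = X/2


Checking option (b) Y = X - 2:
  X = 8.989 -> Y = 6.989 ✓
  X = 6.519 -> Y = 4.519 ✓
  X = 7.006 -> Y = 5.006 ✓
All samples match this transformation.

(b) X - 2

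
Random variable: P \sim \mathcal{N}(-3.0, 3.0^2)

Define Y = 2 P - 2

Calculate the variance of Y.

For Y = aP + b: Var(Y) = a² * Var(P)
Var(P) = 3.0^2 = 9
Var(Y) = 2² * 9 = 4 * 9 = 36

36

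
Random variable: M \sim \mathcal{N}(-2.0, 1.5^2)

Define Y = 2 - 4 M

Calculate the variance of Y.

For Y = aM + b: Var(Y) = a² * Var(M)
Var(M) = 1.5^2 = 2.25
Var(Y) = (-4)² * 2.25 = 16 * 2.25 = 36

36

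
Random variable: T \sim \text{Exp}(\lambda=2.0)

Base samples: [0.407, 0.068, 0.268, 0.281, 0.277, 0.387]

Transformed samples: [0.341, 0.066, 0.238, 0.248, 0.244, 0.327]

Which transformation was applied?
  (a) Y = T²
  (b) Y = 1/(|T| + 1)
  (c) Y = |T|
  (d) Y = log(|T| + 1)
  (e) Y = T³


Checking option (d) Y = log(|T| + 1):
  T = 0.407 -> Y = 0.341 ✓
  T = 0.068 -> Y = 0.066 ✓
  T = 0.268 -> Y = 0.238 ✓
All samples match this transformation.

(d) log(|T| + 1)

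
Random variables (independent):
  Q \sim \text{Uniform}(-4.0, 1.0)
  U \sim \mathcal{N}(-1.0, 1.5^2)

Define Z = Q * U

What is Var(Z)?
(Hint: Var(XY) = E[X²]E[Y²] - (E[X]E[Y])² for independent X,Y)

Var(XY) = E[X²]E[Y²] - (E[X]E[Y])²
E[Q] = -1.5, Var(Q) = 2.0833333
E[U] = -1, Var(U) = 2.25
E[Q²] = 2.0833333 + (-1.5)² = 4.3333333
E[U²] = 2.25 + (-1)² = 3.25
Var(Z) = 4.3333333*3.25 - (-1.5*(-1))²
= 14.083333 - 2.25 = 11.833333

11.833333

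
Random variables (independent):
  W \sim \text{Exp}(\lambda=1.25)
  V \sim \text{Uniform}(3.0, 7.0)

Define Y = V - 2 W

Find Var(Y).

For independent RVs: Var(aX + bY) = a²Var(X) + b²Var(Y)
Var(W) = 0.64
Var(V) = 1.3333333
Var(Y) = (-2)²*0.64 + 1²*1.3333333
= 4*0.64 + 1*1.3333333 = 3.8933333

3.8933333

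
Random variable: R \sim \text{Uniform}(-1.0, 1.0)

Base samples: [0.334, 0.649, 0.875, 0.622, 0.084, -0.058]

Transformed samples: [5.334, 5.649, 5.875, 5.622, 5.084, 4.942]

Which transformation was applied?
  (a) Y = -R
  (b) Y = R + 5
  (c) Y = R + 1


Checking option (b) Y = R + 5:
  R = 0.334 -> Y = 5.334 ✓
  R = 0.649 -> Y = 5.649 ✓
  R = 0.875 -> Y = 5.875 ✓
All samples match this transformation.

(b) R + 5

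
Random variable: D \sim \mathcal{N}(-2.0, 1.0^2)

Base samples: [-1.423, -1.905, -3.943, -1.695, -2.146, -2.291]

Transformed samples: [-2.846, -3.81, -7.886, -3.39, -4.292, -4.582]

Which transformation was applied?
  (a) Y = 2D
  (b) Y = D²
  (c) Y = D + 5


Checking option (a) Y = 2D:
  D = -1.423 -> Y = -2.846 ✓
  D = -1.905 -> Y = -3.81 ✓
  D = -3.943 -> Y = -7.886 ✓
All samples match this transformation.

(a) 2D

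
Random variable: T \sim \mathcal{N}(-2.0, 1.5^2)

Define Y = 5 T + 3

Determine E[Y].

For Y = 5T + 3:
E[Y] = 5 * E[T] + 3
E[T] = -2.0 = -2
E[Y] = 5 * (-2) + 3 = -7

-7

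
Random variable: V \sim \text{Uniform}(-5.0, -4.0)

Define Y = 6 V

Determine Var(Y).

For Y = aV + b: Var(Y) = a² * Var(V)
Var(V) = (-4 + 5)^2/12 = 0.083333333
Var(Y) = 6² * 0.083333333 = 36 * 0.083333333 = 3

3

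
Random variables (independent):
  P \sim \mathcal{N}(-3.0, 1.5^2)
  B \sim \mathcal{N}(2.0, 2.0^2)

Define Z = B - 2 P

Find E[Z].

E[Z] = -2*E[P] + 1*E[B]
E[P] = -3
E[B] = 2
E[Z] = -2*(-3) + 1*2 = 8

8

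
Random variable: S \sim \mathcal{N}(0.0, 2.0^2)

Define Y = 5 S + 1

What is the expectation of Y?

For Y = 5S + 1:
E[Y] = 5 * E[S] + 1
E[S] = 0.0 = 0
E[Y] = 5 * 0 + 1 = 1

1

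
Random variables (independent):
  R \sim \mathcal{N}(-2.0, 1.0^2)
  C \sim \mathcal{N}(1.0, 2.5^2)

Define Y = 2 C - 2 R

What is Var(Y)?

For independent RVs: Var(aX + bY) = a²Var(X) + b²Var(Y)
Var(R) = 1
Var(C) = 6.25
Var(Y) = (-2)²*1 + 2²*6.25
= 4*1 + 4*6.25 = 29

29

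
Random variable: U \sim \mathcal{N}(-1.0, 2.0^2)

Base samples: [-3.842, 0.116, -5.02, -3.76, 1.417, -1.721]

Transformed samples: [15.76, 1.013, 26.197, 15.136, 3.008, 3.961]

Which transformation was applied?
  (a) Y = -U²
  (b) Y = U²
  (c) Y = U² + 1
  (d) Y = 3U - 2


Checking option (c) Y = U² + 1:
  U = -3.842 -> Y = 15.76 ✓
  U = 0.116 -> Y = 1.013 ✓
  U = -5.02 -> Y = 26.197 ✓
All samples match this transformation.

(c) U² + 1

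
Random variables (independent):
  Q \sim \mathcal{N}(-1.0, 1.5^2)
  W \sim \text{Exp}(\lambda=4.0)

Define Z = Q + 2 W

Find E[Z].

E[Z] = 1*E[Q] + 2*E[W]
E[Q] = -1
E[W] = 0.25
E[Z] = 1*(-1) + 2*0.25 = -0.5

-0.5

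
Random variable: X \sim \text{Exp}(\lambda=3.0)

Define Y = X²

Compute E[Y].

Using E[X²] = Var(X) + (E[X])²:
E[X] = 0.33333333
Var(X) = 1/3.0^2 = 0.11111111
E[X²] = 0.11111111 + 0.33333333² = 0.11111111 + 0.11111111 = 0.22222222

0.22222222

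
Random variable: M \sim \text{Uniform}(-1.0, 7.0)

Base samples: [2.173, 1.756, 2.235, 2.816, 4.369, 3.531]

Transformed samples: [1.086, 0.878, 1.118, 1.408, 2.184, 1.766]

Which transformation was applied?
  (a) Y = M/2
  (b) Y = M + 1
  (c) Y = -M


Checking option (a) Y = M/2:
  M = 2.173 -> Y = 1.086 ✓
  M = 1.756 -> Y = 0.878 ✓
  M = 2.235 -> Y = 1.118 ✓
All samples match this transformation.

(a) M/2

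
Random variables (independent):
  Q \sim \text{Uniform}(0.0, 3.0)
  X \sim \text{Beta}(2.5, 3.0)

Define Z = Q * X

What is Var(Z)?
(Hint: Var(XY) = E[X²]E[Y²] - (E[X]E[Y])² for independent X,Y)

Var(XY) = E[X²]E[Y²] - (E[X]E[Y])²
E[Q] = 1.5, Var(Q) = 0.75
E[X] = 0.45454545, Var(X) = 0.038143675
E[Q²] = 0.75 + 1.5² = 3
E[X²] = 0.038143675 + 0.45454545² = 0.24475524
Var(Z) = 3*0.24475524 - (1.5*0.45454545)²
= 0.73426573 - 0.46487603 = 0.2693897

0.2693897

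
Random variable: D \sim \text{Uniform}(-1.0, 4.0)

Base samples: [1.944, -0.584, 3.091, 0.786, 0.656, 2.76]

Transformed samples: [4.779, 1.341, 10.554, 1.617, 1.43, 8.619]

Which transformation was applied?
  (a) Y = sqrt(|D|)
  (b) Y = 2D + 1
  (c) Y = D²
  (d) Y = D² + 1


Checking option (d) Y = D² + 1:
  D = 1.944 -> Y = 4.779 ✓
  D = -0.584 -> Y = 1.341 ✓
  D = 3.091 -> Y = 10.554 ✓
All samples match this transformation.

(d) D² + 1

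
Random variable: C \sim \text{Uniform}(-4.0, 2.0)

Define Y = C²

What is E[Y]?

Using E[X²] = Var(X) + (E[X])²:
E[C] = -1
Var(C) = (2 + 4)^2/12 = 3
E[C²] = 3 + (-1)² = 3 + 1 = 4

4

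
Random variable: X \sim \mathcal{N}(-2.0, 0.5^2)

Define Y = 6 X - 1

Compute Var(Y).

For Y = aX + b: Var(Y) = a² * Var(X)
Var(X) = 0.5^2 = 0.25
Var(Y) = 6² * 0.25 = 36 * 0.25 = 9

9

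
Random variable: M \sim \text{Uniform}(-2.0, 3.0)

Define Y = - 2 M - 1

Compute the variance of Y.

For Y = aM + b: Var(Y) = a² * Var(M)
Var(M) = (3 + 2)^2/12 = 2.0833333
Var(Y) = (-2)² * 2.0833333 = 4 * 2.0833333 = 8.3333333

8.3333333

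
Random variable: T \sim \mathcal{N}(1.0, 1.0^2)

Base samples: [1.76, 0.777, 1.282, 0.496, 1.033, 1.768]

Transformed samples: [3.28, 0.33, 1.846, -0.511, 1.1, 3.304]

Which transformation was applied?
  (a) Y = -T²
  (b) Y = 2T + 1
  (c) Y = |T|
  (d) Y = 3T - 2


Checking option (d) Y = 3T - 2:
  T = 1.76 -> Y = 3.28 ✓
  T = 0.777 -> Y = 0.33 ✓
  T = 1.282 -> Y = 1.846 ✓
All samples match this transformation.

(d) 3T - 2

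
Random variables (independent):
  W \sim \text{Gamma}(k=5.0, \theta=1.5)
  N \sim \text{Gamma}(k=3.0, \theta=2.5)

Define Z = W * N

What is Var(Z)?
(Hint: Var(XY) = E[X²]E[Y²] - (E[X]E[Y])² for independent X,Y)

Var(XY) = E[X²]E[Y²] - (E[X]E[Y])²
E[W] = 7.5, Var(W) = 11.25
E[N] = 7.5, Var(N) = 18.75
E[W²] = 11.25 + 7.5² = 67.5
E[N²] = 18.75 + 7.5² = 75
Var(Z) = 67.5*75 - (7.5*7.5)²
= 5062.5 - 3164.0625 = 1898.4375

1898.4375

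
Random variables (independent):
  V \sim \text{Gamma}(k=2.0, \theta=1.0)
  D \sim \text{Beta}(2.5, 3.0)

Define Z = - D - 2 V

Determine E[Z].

E[Z] = -2*E[V] - 1*E[D]
E[V] = 2
E[D] = 0.45454545
E[Z] = -2*2 - 1*0.45454545 = -4.4545455

-4.4545455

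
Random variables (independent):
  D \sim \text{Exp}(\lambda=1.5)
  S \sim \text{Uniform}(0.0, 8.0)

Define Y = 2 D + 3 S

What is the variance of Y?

For independent RVs: Var(aX + bY) = a²Var(X) + b²Var(Y)
Var(D) = 0.44444444
Var(S) = 5.3333333
Var(Y) = 2²*0.44444444 + 3²*5.3333333
= 4*0.44444444 + 9*5.3333333 = 49.777778

49.777778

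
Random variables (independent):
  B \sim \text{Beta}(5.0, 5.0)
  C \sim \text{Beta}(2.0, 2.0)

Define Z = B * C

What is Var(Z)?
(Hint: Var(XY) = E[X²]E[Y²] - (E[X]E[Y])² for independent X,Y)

Var(XY) = E[X²]E[Y²] - (E[X]E[Y])²
E[B] = 0.5, Var(B) = 0.022727273
E[C] = 0.5, Var(C) = 0.05
E[B²] = 0.022727273 + 0.5² = 0.27272727
E[C²] = 0.05 + 0.5² = 0.3
Var(Z) = 0.27272727*0.3 - (0.5*0.5)²
= 0.081818182 - 0.0625 = 0.019318182

0.019318182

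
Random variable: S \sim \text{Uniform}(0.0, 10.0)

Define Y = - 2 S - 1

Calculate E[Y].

For Y = -2S - 1:
E[Y] = -2 * E[S] - 1
E[S] = (0 + 10)/2 = 5
E[Y] = -2 * 5 - 1 = -11

-11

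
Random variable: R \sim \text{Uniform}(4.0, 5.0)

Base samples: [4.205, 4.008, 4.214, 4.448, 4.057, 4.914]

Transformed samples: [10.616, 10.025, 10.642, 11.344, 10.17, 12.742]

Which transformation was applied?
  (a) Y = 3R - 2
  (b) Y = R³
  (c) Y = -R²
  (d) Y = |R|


Checking option (a) Y = 3R - 2:
  R = 4.205 -> Y = 10.616 ✓
  R = 4.008 -> Y = 10.025 ✓
  R = 4.214 -> Y = 10.642 ✓
All samples match this transformation.

(a) 3R - 2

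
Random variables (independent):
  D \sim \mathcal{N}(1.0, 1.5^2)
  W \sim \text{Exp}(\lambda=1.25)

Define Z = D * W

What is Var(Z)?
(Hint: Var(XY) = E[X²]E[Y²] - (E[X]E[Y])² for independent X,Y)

Var(XY) = E[X²]E[Y²] - (E[X]E[Y])²
E[D] = 1, Var(D) = 2.25
E[W] = 0.8, Var(W) = 0.64
E[D²] = 2.25 + 1² = 3.25
E[W²] = 0.64 + 0.8² = 1.28
Var(Z) = 3.25*1.28 - (1*0.8)²
= 4.16 - 0.64 = 3.52

3.52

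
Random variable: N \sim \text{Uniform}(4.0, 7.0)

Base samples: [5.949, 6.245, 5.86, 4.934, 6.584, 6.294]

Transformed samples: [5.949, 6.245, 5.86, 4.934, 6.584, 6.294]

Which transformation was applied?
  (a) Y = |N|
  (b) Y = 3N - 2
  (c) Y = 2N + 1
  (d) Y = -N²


Checking option (a) Y = |N|:
  N = 5.949 -> Y = 5.949 ✓
  N = 6.245 -> Y = 6.245 ✓
  N = 5.86 -> Y = 5.86 ✓
All samples match this transformation.

(a) |N|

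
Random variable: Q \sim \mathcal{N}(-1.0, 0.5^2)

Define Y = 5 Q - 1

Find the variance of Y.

For Y = aQ + b: Var(Y) = a² * Var(Q)
Var(Q) = 0.5^2 = 0.25
Var(Y) = 5² * 0.25 = 25 * 0.25 = 6.25

6.25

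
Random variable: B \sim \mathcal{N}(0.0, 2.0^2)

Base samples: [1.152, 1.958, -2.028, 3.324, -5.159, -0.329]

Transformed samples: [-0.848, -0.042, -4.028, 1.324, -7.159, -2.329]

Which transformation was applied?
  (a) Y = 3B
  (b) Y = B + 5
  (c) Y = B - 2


Checking option (c) Y = B - 2:
  B = 1.152 -> Y = -0.848 ✓
  B = 1.958 -> Y = -0.042 ✓
  B = -2.028 -> Y = -4.028 ✓
All samples match this transformation.

(c) B - 2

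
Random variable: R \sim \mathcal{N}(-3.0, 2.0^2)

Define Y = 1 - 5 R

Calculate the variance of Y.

For Y = aR + b: Var(Y) = a² * Var(R)
Var(R) = 2.0^2 = 4
Var(Y) = (-5)² * 4 = 25 * 4 = 100

100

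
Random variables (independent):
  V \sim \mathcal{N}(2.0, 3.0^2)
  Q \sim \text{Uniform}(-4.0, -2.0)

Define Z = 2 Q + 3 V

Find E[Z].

E[Z] = 3*E[V] + 2*E[Q]
E[V] = 2
E[Q] = -3
E[Z] = 3*2 + 2*(-3) = 0

0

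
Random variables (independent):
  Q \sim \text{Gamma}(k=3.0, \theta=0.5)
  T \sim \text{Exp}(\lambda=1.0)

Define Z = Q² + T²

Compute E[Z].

E[Z] = E[Q²] + E[T²]
E[Q²] = Var(Q) + E[Q]² = 0.75 + 2.25 = 3
E[T²] = Var(T) + E[T]² = 1 + 1 = 2
E[Z] = 3 + 2 = 5

5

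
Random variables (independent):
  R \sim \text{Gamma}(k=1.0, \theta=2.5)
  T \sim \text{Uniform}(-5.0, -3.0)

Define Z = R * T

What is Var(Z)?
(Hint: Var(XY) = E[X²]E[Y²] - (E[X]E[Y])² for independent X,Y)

Var(XY) = E[X²]E[Y²] - (E[X]E[Y])²
E[R] = 2.5, Var(R) = 6.25
E[T] = -4, Var(T) = 0.33333333
E[R²] = 6.25 + 2.5² = 12.5
E[T²] = 0.33333333 + (-4)² = 16.333333
Var(Z) = 12.5*16.333333 - (2.5*(-4))²
= 204.16667 - 100 = 104.16667

104.16667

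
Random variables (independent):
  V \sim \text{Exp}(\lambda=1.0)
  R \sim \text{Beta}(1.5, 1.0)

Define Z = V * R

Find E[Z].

For independent RVs: E[XY] = E[X]*E[Y]
E[V] = 1
E[R] = 0.6
E[Z] = 1 * 0.6 = 0.6

0.6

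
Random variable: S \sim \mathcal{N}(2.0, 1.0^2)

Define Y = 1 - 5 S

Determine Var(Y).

For Y = aS + b: Var(Y) = a² * Var(S)
Var(S) = 1.0^2 = 1
Var(Y) = (-5)² * 1 = 25 * 1 = 25

25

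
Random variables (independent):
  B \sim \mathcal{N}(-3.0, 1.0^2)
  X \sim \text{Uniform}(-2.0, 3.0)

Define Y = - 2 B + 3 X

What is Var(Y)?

For independent RVs: Var(aX + bY) = a²Var(X) + b²Var(Y)
Var(B) = 1
Var(X) = 2.0833333
Var(Y) = (-2)²*1 + 3²*2.0833333
= 4*1 + 9*2.0833333 = 22.75

22.75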